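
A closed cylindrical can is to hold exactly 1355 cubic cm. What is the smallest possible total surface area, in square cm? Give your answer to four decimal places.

With radius r and height h, πr²h = 1355 so h = 1355/(πr²), and S(r) = 2πr² + 2πrh = 2πr² + 2·1355/r.
S'(r) = 4πr − 2·1355/r² = 0 ⇒ r³ = 1355/(2π), so r ≈ 5.9968 and h = 2r ≈ 11.9936.
S''(r) = 4π + 4·1355/r³ > 0, so this is the minimum; S ≈ 677.8611.

677.8611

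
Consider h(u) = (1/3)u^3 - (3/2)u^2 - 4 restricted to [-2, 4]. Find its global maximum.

-4

h'(u) = u^2 - 3u, which vanishes at u = 0 and u = 3.
Evaluating at the critical points and endpoints: h(-2) = -38/3; h(0) = -4; h(3) = -17/2; h(4) = -20/3.
The maximum over the interval is -4, attained at u = 0.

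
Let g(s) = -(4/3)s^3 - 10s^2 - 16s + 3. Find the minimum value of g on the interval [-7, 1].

-73/3

g'(s) = -4s^2 - 20s - 16, which vanishes at s = -4 and s = -1.
Compare values at every candidate in [-7, 1]: g(-7) = 247/3; g(-4) = -23/3; g(-1) = 31/3; g(1) = -73/3.
Hence the absolute minimum is -73/3 at s = 1.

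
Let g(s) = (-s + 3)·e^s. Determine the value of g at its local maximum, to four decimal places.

g'(s) = (-1)·e^s + (-s + 3)·1·e^s = (-s + 2)·e^s. Since e^s > 0, the only critical point is s = 2.
g''(2) has the same sign as -1 < 0, so this is a local maximum.
g(2) = (1)·e^(2) ≈ 7.3891.

7.3891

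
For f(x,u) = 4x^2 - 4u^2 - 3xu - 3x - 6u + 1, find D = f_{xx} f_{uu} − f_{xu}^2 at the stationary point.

∂f/∂x = 8x - 3u - 3 = 0 and ∂f/∂u = -3x - 8u - 6 = 0, so (x, u) = (6/73, -57/73).
The Hessian has f_{xx} = 8, f_{uu} = -8, f_{xu} = -3, giving D = -73 < 0, so the point is a saddle point.
D = (8)·(-8) − (-3)^2 = -73.

-73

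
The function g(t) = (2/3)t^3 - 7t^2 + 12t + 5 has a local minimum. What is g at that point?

-31

g'(t) = 2t^2 - 14t + 12 = 0 at t = 1, 6.
Second-derivative test with g''(t) = 4t - 14: g''(1) = -10 < 0 ⇒ local maximum; g''(6) = 10 > 0 ⇒ local minimum.
The local minimum is g(6) = -31.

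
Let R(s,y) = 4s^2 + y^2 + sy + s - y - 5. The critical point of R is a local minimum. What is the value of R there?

∂R/∂s = 8s + y + 1 = 0 and ∂R/∂y = s + 2y - 1 = 0, so (s, y) = (-1/5, 3/5).
The Hessian has R_{ss} = 8, R_{yy} = 2, R_{sy} = 1, giving D = 15 > 0 with R_{ss} > 0, so the point is a local minimum.
R(-1/5, 3/5) = -27/5.

-27/5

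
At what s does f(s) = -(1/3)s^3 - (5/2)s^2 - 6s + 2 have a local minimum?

Critical points: f'(s) = -s^2 - 5s - 6 vanishes at s = -3, -2.
Since f''(s) = -2s - 5, we get f''(-3) = 1 > 0 ⇒ local minimum; f''(-2) = -1 < 0 ⇒ local maximum.
So the local minimum value is f(-3) = 13/2.

-3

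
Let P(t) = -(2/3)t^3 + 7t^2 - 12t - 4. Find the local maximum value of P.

P'(t) = -2t^2 + 14t - 12. Setting P'(t) = 0 gives t ∈ {1, 6}.
P''(t) = -4t + 14. P''(1) = 10 > 0 ⇒ local minimum; P''(6) = -10 < 0 ⇒ local maximum.
Thus P has its local maximum at t = 6, with value 32.

32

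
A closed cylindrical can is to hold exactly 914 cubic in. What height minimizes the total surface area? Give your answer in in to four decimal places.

With radius r and height h, πr²h = 914 so h = 914/(πr²), and S(r) = 2πr² + 2πrh = 2πr² + 2·914/r.
S'(r) = 4πr − 2·914/r² = 0 ⇒ r³ = 914/(2π), so r ≈ 5.2592 and h = 2r ≈ 10.5185.
S''(r) = 4π + 4·914/r³ > 0, so this is the minimum; S ≈ 521.3692.

10.5185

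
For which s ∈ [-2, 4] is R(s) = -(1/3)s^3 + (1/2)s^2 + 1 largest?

Differentiating, R'(s) = -s^2 + s; which vanishes at s = 0 and s = 1.
Candidates: R(-2) = 17/3, R(0) = 1, R(1) = 7/6, R(4) = -37/3.
Hence the absolute maximum is 17/3 at s = -2.

-2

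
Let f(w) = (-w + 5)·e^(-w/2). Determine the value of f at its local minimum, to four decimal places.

f'(w) = (-1)·e^(-w/2) + (-w + 5)·(-1/2)·e^(-w/2) = ((1/2)w - 7/2)·e^(-w/2). Since e^(-w/2) > 0, the only critical point is w = 7.
f''(7) has the same sign as 1/2 > 0, so this is a local minimum.
f(7) = (-2)·e^(-7/2) ≈ -0.0604.

-0.0604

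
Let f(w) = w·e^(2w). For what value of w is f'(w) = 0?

Differentiating with the product rule gives f'(w) = (2w + 1)·e^(2w). Since e^(2w) > 0, the only critical point is w = -1/2.
f''(-1/2) has the same sign as 2 > 0, so this is a local minimum.
f(-1/2) = (-1/2)·e^(-1) ≈ -0.1839.

-1/2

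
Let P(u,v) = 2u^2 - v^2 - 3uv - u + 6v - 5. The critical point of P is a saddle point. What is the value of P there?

-32/17

∂P/∂u = 4u - 3v - 1 = 0 and ∂P/∂v = -3u - 2v + 6 = 0, so (u, v) = (20/17, 21/17).
The Hessian has P_{uu} = 4, P_{vv} = -2, P_{uv} = -3, giving D = -17 < 0, so the point is a saddle point.
P(20/17, 21/17) = -32/17.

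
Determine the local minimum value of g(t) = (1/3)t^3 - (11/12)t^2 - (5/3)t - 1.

-91/16

g'(t) = t^2 - (11/6)t - 5/3. Setting g'(t) = 0 gives t ∈ {-2/3, 5/2}.
Second-derivative test with g''(t) = 2t - 11/6: g''(-2/3) = -19/6 < 0 ⇒ local maximum; g''(5/2) = 19/6 > 0 ⇒ local minimum.
So the local minimum value is g(5/2) = -91/16.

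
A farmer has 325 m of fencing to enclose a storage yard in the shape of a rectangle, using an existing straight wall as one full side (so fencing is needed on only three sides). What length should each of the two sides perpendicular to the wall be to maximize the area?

Let the sides perpendicular to the wall have length x and the parallel side y, so 2x + y = 325 and the area is A = xy = x(325 − 2x).
A'(x) = 325 − 4x = 0 gives x = 325/4, and A''(x) = −4 < 0 confirms a maximum.
Then y = 325 − 2·325/4 = 325/2 and A = 105625/8.

325/4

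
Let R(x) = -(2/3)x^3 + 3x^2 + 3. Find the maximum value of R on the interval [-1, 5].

R'(x) = -2x^2 + 6x, which vanishes at x = 0 and x = 3.
Evaluating at the critical points and endpoints: R(-1) = 20/3; R(0) = 3; R(3) = 12; R(5) = -16/3.
So the maximum is R(3) = 12.

12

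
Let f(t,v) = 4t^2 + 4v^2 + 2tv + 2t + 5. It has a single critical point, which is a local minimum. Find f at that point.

∂f/∂t = 8t + 2v + 2 = 0 and ∂f/∂v = 2t + 8v = 0, so (t, v) = (-4/15, 1/15).
The Hessian has f_{tt} = 8, f_{vv} = 8, f_{tv} = 2, giving D = 60 > 0 with f_{tt} > 0, so the point is a local minimum.
f(-4/15, 1/15) = 71/15.

71/15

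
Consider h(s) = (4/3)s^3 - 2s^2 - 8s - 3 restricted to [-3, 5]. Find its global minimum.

The derivative is 4s^2 - 4s - 8, which vanishes at s = -1 and s = 2.
Compare values at every candidate in [-3, 5]: h(-3) = -33, h(-1) = 5/3, h(2) = -49/3, h(5) = 221/3.
So the minimum is h(-3) = -33.

-33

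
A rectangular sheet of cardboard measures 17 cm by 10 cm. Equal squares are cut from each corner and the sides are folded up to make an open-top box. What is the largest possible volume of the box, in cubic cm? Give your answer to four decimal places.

With cut size x, the volume is V(x) = x(17 − 2x)(10 − 2x) for 0 < x < 5.
V'(x) = 12x^2 − 108x + 170. Setting V'(x) = 0 gives x ≈ 2.0336 (the root in (0, 5)).
V''(x) = 24x − 108 is negative there, so this is the maximum; V ≈ 156.0335.

156.0335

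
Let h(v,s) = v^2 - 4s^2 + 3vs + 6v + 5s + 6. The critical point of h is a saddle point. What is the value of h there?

-59/25

∂h/∂v = 2v + 3s + 6 = 0 and ∂h/∂s = 3v - 8s + 5 = 0, so (v, s) = (-63/25, -8/25).
The Hessian has h_{vv} = 2, h_{ss} = -8, h_{vs} = 3, giving D = -25 < 0, so the point is a saddle point.
h(-63/25, -8/25) = -59/25.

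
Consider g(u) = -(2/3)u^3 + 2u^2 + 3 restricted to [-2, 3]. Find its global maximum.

49/3

Differentiating, g'(u) = -2u^2 + 4u; which vanishes at u = 0 and u = 2.
Compare values at every candidate in [-2, 3]: g(-2) = 49/3,  g(0) = 3,  g(2) = 17/3,  g(3) = 3.
The maximum over the interval is 49/3, attained at u = -2.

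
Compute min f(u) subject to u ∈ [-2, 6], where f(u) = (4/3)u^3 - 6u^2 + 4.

-92/3

f'(u) = 4u^2 - 12u, which vanishes at u = 0 and u = 3.
Evaluating at the critical points and endpoints: f(-2) = -92/3, f(0) = 4, f(3) = -14, f(6) = 76.
So the minimum is f(-2) = -92/3.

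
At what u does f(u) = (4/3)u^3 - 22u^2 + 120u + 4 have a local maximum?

5

f'(u) = 4u^2 - 44u + 120 = 0 at u = 5, 6.
Second-derivative test with f''(u) = 8u - 44: f''(5) = -4 < 0 ⇒ local maximum; f''(6) = 4 > 0 ⇒ local minimum.
Thus f has its local maximum at u = 5, with value 662/3.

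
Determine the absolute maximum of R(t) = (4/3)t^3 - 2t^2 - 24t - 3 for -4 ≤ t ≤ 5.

R'(t) = 4t^2 - 4t - 24, which vanishes at t = -2 and t = 3.
Compare values at every candidate in [-4, 5]: R(-4) = -73/3; R(-2) = 79/3; R(3) = -57; R(5) = -19/3.
The maximum over the interval is 79/3, attained at t = -2.

79/3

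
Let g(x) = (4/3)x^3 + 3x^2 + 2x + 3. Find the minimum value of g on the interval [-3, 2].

-12

Differentiating, g'(x) = 4x^2 + 6x + 2; which vanishes at x = -1 and x = -1/2.
Candidates: g(-3) = -12,  g(-1) = 8/3,  g(-1/2) = 31/12,  g(2) = 89/3.
The minimum over the interval is -12, attained at x = -3.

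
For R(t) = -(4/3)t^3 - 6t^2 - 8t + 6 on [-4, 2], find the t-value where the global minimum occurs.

2

Differentiating, R'(t) = -4t^2 - 12t - 8; which vanishes at t = -2 and t = -1.
Compare values at every candidate in [-4, 2]: R(-4) = 82/3; R(-2) = 26/3; R(-1) = 28/3; R(2) = -134/3.
Hence the absolute minimum is -134/3 at t = 2.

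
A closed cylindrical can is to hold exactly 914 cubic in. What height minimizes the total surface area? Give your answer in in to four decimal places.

With radius r and height h, πr²h = 914 so h = 914/(πr²), and S(r) = 2πr² + 2πrh = 2πr² + 2·914/r.
S'(r) = 4πr − 2·914/r² = 0 ⇒ r³ = 914/(2π), so r ≈ 5.2592 and h = 2r ≈ 10.5185.
S''(r) = 4π + 4·914/r³ > 0, so this is the minimum; S ≈ 521.3692.

10.5185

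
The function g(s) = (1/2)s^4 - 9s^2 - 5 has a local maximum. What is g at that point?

Critical points: g'(s) = 2s^3 - 18s vanishes at s = -3, 0, 3.
Since g''(s) = 6s^2 - 18, we get g''(-3) = 36 > 0 ⇒ local minimum; g''(0) = -18 < 0 ⇒ local maximum; g''(3) = 36 > 0 ⇒ local minimum.
The local maximum is g(0) = -5.

-5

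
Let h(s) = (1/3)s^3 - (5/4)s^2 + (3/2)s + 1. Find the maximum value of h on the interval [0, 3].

13/4

Differentiating, h'(s) = s^2 - (5/2)s + 3/2; which vanishes at s = 1 and s = 3/2.
Evaluating at the critical points and endpoints: h(0) = 1,  h(1) = 19/12,  h(3/2) = 25/16,  h(3) = 13/4.
So the maximum is h(3) = 13/4.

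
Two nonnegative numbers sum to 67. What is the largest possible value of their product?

With x + y = 67, the product is P(x) = x(67 − x).
P'(x) = 67 − 2x = 0 gives x = 67/2; P'' = −2 < 0, so this is the maximum.
P = 67/2·67/2 = 4489/4.

4489/4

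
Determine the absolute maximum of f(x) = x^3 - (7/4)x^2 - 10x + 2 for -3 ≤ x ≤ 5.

f'(x) = 3x^2 - (7/2)x - 10, which vanishes at x = -4/3 and x = 5/2.
Candidates: f(-3) = -43/4; f(-4/3) = 266/27; f(5/2) = -293/16; f(5) = 133/4.
The maximum over the interval is 133/4, attained at x = 5.

133/4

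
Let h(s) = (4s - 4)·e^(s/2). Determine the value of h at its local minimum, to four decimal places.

By the product rule, h'(s) = (2s + 2)·e^(s/2). Since e^(s/2) > 0, the only critical point is s = -1.
h''(-1) has the same sign as 2 > 0, so this is a local minimum.
h(-1) = (-8)·e^(-1/2) ≈ -4.8522.

-4.8522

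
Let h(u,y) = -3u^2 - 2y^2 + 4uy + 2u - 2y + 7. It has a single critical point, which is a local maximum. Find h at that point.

15/2

∂h/∂u = -6u + 4y + 2 = 0 and ∂h/∂y = 4u - 4y - 2 = 0, so (u, y) = (0, -1/2).
The Hessian has h_{uu} = -6, h_{yy} = -4, h_{uy} = 4, giving D = 8 > 0 with h_{uu} < 0, so the point is a local maximum.
h(0, -1/2) = 15/2.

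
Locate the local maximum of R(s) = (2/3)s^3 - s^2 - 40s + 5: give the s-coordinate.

-4

R'(s) = 2s^2 - 2s - 40. Setting R'(s) = 0 gives s ∈ {-4, 5}.
R''(s) = 4s - 2. R''(-4) = -18 < 0 ⇒ local maximum; R''(5) = 18 > 0 ⇒ local minimum.
So the local maximum value is R(-4) = 319/3.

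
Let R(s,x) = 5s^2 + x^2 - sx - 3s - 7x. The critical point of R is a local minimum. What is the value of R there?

∂R/∂s = 10s - x - 3 = 0 and ∂R/∂x = -s + 2x - 7 = 0, so (s, x) = (13/19, 73/19).
The Hessian has R_{ss} = 10, R_{xx} = 2, R_{sx} = -1, giving D = 19 > 0 with R_{ss} > 0, so the point is a local minimum.
R(13/19, 73/19) = -275/19.

-275/19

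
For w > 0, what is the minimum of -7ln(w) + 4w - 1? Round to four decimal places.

h'(w) = -7/w + 4 = 0 gives w = 7/4.
h''(w) = 7/w², which is positive for w > 0, so this is a local minimum.
h(7/4) = -7·ln(7/4) + 7 - 1 ≈ 2.0827.

2.0827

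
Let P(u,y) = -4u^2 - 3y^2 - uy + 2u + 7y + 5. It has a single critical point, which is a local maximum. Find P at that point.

∂P/∂u = -8u - y + 2 = 0 and ∂P/∂y = -u - 6y + 7 = 0, so (u, y) = (5/47, 54/47).
The Hessian has P_{uu} = -8, P_{yy} = -6, P_{uy} = -1, giving D = 47 > 0 with P_{uu} < 0, so the point is a local maximum.
P(5/47, 54/47) = 429/47.

429/47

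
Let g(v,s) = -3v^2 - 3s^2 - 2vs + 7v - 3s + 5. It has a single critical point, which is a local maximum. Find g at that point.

47/4

∂g/∂v = -6v - 2s + 7 = 0 and ∂g/∂s = -2v - 6s - 3 = 0, so (v, s) = (3/2, -1).
The Hessian has g_{vv} = -6, g_{ss} = -6, g_{vs} = -2, giving D = 32 > 0 with g_{vv} < 0, so the point is a local maximum.
g(3/2, -1) = 47/4.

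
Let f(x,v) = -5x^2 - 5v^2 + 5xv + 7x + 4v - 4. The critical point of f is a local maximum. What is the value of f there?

∂f/∂x = -10x + 5v + 7 = 0 and ∂f/∂v = 5x - 10v + 4 = 0, so (x, v) = (6/5, 1).
The Hessian has f_{xx} = -10, f_{vv} = -10, f_{xv} = 5, giving D = 75 > 0 with f_{xx} < 0, so the point is a local maximum.
f(6/5, 1) = 11/5.

11/5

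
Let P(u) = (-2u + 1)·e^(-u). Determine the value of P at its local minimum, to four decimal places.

By the product rule, P'(u) = (2u - 3)·e^(-u). Since e^(-u) > 0, the only critical point is u = 3/2.
P''(3/2) has the same sign as 2 > 0, so this is a local minimum.
P(3/2) = (-2)·e^(-3/2) ≈ -0.4463.

-0.4463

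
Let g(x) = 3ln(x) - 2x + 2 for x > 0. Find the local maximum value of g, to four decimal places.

0.2164

g'(x) = 3/x − 2 = 0 gives x = 3/2.
g''(x) = -3/x², which is negative for x > 0, so this is a local maximum.
g(3/2) = 3·ln(3/2) - 3 + 2 ≈ 0.2164.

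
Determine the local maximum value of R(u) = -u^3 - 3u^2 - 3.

R'(u) = -3u^2 - 6u = 0 at u = -2, 0.
R''(u) = -6u - 6. R''(-2) = 6 > 0 ⇒ local minimum; R''(0) = -6 < 0 ⇒ local maximum.
The local maximum is R(0) = -3.

-3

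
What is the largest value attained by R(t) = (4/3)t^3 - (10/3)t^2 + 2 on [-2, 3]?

The derivative is 4t^2 - (20/3)t, which vanishes at t = 0 and t = 5/3.
Evaluating at the critical points and endpoints: R(-2) = -22, R(0) = 2, R(5/3) = -88/81, R(3) = 8.
Hence the absolute maximum is 8 at t = 3.

8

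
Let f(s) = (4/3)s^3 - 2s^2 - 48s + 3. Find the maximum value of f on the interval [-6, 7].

The derivative is 4s^2 - 4s - 48, which vanishes at s = -3 and s = 4.
Evaluating at the critical points and endpoints: f(-6) = -69,  f(-3) = 93,  f(4) = -407/3,  f(7) = 79/3.
The maximum over the interval is 93, attained at s = -3.

93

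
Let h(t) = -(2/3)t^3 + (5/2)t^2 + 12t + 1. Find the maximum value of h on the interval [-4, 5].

139/3

The derivative is -2t^2 + 5t + 12, which vanishes at t = -3/2 and t = 4.
Evaluating at the critical points and endpoints: h(-4) = 107/3,  h(-3/2) = -73/8,  h(4) = 139/3,  h(5) = 241/6.
Hence the absolute maximum is 139/3 at t = 4.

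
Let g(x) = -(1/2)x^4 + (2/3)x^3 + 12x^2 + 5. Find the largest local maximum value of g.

g'(x) = -2x^3 + 2x^2 + 24x. Setting g'(x) = 0 gives x ∈ {-3, 0, 4}.
g''(x) = -6x^2 + 4x + 24. g''(-3) = -42 < 0 ⇒ local maximum; g''(0) = 24 > 0 ⇒ local minimum; g''(4) = -56 < 0 ⇒ local maximum.
Thus g has its largest local maximum at x = 4, with value 335/3.

335/3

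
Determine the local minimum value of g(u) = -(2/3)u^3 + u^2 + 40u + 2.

-298/3

g'(u) = -2u^2 + 2u + 40. Setting g'(u) = 0 gives u ∈ {-4, 5}.
Since g''(u) = -4u + 2, we get g''(-4) = 18 > 0 ⇒ local minimum; g''(5) = -18 < 0 ⇒ local maximum.
So the local minimum value is g(-4) = -298/3.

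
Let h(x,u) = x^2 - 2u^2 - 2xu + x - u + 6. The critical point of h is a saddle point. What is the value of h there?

23/4

∂h/∂x = 2x - 2u + 1 = 0 and ∂h/∂u = -2x - 4u - 1 = 0, so (x, u) = (-1/2, 0).
The Hessian has h_{xx} = 2, h_{uu} = -4, h_{xu} = -2, giving D = -12 < 0, so the point is a saddle point.
h(-1/2, 0) = 23/4.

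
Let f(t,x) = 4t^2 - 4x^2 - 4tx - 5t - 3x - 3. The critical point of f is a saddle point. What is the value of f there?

-61/20

∂f/∂t = 8t - 4x - 5 = 0 and ∂f/∂x = -4t - 8x - 3 = 0, so (t, x) = (7/20, -11/20).
The Hessian has f_{tt} = 8, f_{xx} = -8, f_{tx} = -4, giving D = -80 < 0, so the point is a saddle point.
f(7/20, -11/20) = -61/20.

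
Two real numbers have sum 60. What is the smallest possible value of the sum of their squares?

With a + b = 60, a^2 + b^2 = a^2 + (60 − a)^2.
The derivative 2a − 2(60 − a) = 4a − 120 vanishes at a = 30; second derivative 4 > 0, a minimum.
The minimum is 2·(30)^2 = 1800.

1800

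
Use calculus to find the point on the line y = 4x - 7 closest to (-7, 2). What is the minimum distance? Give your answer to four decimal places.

8.9738

Minimize D(x)^2 = (x + 7)^2 + (4x - 9)^2.
d/dx[D^2] = 2(x + 7) + 2·4·(4x - 9) = 0 ⇒ x = 29/17.
Then y = -3/17 and the distance is √(1369/17) ≈ 8.9738.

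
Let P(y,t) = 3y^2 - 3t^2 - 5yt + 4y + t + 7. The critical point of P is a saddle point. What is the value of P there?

∂P/∂y = 6y - 5t + 4 = 0 and ∂P/∂t = -5y - 6t + 1 = 0, so (y, t) = (-19/61, 26/61).
The Hessian has P_{yy} = 6, P_{tt} = -6, P_{yt} = -5, giving D = -61 < 0, so the point is a saddle point.
P(-19/61, 26/61) = 402/61.

402/61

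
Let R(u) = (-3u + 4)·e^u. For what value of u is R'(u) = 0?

By the product rule, R'(u) = (-3u + 1)·e^u. Since e^u > 0, the only critical point is u = 1/3.
R''(1/3) has the same sign as -3 < 0, so this is a local maximum.
R(1/3) = (3)·e^(1/3) ≈ 4.1868.

1/3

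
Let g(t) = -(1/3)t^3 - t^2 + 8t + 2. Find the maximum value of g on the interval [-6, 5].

34/3

The derivative is -t^2 - 2t + 8, which vanishes at t = -4 and t = 2.
Compare values at every candidate in [-6, 5]: g(-6) = -10,  g(-4) = -74/3,  g(2) = 34/3,  g(5) = -74/3.
The maximum over the interval is 34/3, attained at t = 2.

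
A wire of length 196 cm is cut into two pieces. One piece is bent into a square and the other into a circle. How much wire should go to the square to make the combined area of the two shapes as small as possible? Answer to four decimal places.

109.7794

Let x be the length used for the square. Square side x/4; circle radius (196−x)/(2π).
A(x) = (x/4)² + π·((196−x)/(2π))² = x²/16 + (196−x)²/(4π) for 0 ≤ x ≤ 196. A'(x) = x/8 − (196−x)/(2π) = 0 gives x = 4·196/(π+4) ≈ 109.7794.
A'' = 1/8 + 1/(2π) > 0, so this gives the minimum combined area; x ≈ 109.7794 cm to the square.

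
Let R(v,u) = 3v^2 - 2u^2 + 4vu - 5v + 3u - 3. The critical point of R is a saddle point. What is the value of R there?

-83/40

∂R/∂v = 6v + 4u - 5 = 0 and ∂R/∂u = 4v - 4u + 3 = 0, so (v, u) = (1/5, 19/20).
The Hessian has R_{vv} = 6, R_{uu} = -4, R_{vu} = 4, giving D = -40 < 0, so the point is a saddle point.
R(1/5, 19/20) = -83/40.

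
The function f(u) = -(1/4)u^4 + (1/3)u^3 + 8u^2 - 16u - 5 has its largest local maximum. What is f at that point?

305/3

Critical points: f'(u) = -u^3 + u^2 + 16u - 16 vanishes at u = -4, 1, 4.
Since f''(u) = -3u^2 + 2u + 16, we get f''(-4) = -40 < 0 ⇒ local maximum; f''(1) = 15 > 0 ⇒ local minimum; f''(4) = -24 < 0 ⇒ local maximum.
Thus f has its largest local maximum at u = -4, with value 305/3.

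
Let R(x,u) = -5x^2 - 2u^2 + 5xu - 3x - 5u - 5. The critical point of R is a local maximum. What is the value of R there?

∂R/∂x = -10x + 5u - 3 = 0 and ∂R/∂u = 5x - 4u - 5 = 0, so (x, u) = (-37/15, -13/3).
The Hessian has R_{xx} = -10, R_{uu} = -4, R_{xu} = 5, giving D = 15 > 0 with R_{xx} < 0, so the point is a local maximum.
R(-37/15, -13/3) = 143/15.

143/15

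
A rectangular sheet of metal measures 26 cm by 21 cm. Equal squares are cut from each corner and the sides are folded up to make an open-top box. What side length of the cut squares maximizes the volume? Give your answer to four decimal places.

3.8507

With cut size x, the volume is V(x) = x(26 − 2x)(21 − 2x) for 0 < x < 10.5.
V'(x) = 12x^2 − 188x + 546. Setting V'(x) = 0 gives x ≈ 3.8507 (the root in (0, 10.5)).
V''(x) = 24x − 188 is negative there, so this is the maximum; V ≈ 937.0515.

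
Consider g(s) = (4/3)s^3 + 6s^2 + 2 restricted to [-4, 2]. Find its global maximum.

110/3

g'(s) = 4s^2 + 12s, which vanishes at s = -3 and s = 0.
Evaluating at the critical points and endpoints: g(-4) = 38/3,  g(-3) = 20,  g(0) = 2,  g(2) = 110/3.
Hence the absolute maximum is 110/3 at s = 2.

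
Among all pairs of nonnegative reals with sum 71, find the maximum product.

With x + y = 71, the product is P(x) = x(71 − x).
P'(x) = 71 − 2x = 0 gives x = 71/2; P'' = −2 < 0, so this is the maximum.
P = 71/2·71/2 = 5041/4.

5041/4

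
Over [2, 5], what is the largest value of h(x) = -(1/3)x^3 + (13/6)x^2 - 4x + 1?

Differentiating, h'(x) = -x^2 + (13/3)x - 4; whose only zero in [2, 5] is x = 3.
Compare values at every candidate in [2, 5]: h(2) = -1, h(3) = -1/2, h(5) = -13/2.
So the maximum is h(3) = -1/2.

-1/2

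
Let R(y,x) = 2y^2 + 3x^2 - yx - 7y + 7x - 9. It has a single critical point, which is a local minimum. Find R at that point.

∂R/∂y = 4y - x - 7 = 0 and ∂R/∂x = -y + 6x + 7 = 0, so (y, x) = (35/23, -21/23).
The Hessian has R_{yy} = 4, R_{xx} = 6, R_{yx} = -1, giving D = 23 > 0 with R_{yy} > 0, so the point is a local minimum.
R(35/23, -21/23) = -403/23.

-403/23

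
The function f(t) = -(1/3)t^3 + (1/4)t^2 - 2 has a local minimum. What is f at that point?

-2

Critical points: f'(t) = -t^2 + (1/2)t vanishes at t = 0, 1/2.
Second-derivative test with f''(t) = -2t + 1/2: f''(0) = 1/2 > 0 ⇒ local minimum; f''(1/2) = -1/2 < 0 ⇒ local maximum.
The local minimum is f(0) = -2.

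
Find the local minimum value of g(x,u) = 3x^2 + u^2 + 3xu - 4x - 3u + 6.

11/3

∂g/∂x = 6x + 3u - 4 = 0 and ∂g/∂u = 3x + 2u - 3 = 0, so (x, u) = (-1/3, 2).
The Hessian has g_{xx} = 6, g_{uu} = 2, g_{xu} = 3, giving D = 3 > 0 with g_{xx} > 0, so the point is a local minimum.
g(-1/3, 2) = 11/3.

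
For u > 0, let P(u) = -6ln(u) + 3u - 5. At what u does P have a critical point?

P'(u) = -6/u + 3 = 0 gives u = 2.
P''(u) = 6/u², which is positive for u > 0, so this is a local minimum.
P(2) = -6·ln(2) + 6 - 5 ≈ -3.1589.

2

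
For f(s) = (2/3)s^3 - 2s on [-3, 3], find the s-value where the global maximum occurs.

f'(s) = 2s^2 - 2, which vanishes at s = -1 and s = 1.
Candidates: f(-3) = -12, f(-1) = 4/3, f(1) = -4/3, f(3) = 12.
So the maximum is f(3) = 12.

3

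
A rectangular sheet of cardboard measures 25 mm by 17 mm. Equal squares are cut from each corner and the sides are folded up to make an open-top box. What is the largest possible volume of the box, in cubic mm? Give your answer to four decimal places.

631.4972

With cut size x, the volume is V(x) = x(25 − 2x)(17 − 2x) for 0 < x < 8.5.
V'(x) = 12x^2 − 168x + 425. Setting V'(x) = 0 gives x ≈ 3.3144 (the root in (0, 8.5)).
V''(x) = 24x − 168 is negative there, so this is the maximum; V ≈ 631.4972.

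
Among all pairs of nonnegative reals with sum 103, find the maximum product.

10609/4

With x + y = 103, the product is P(x) = x(103 − x).
P'(x) = 103 − 2x = 0 gives x = 103/2; P'' = −2 < 0, so this is the maximum.
P = 103/2·103/2 = 10609/4.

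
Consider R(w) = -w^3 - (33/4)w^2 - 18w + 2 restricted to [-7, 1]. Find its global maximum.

267/4

The derivative is -3w^2 - (33/2)w - 18, which vanishes at w = -4 and w = -3/2.
Evaluating at the critical points and endpoints: R(-7) = 267/4, R(-4) = 6, R(-3/2) = 221/16, R(1) = -101/4.
The maximum over the interval is 267/4, attained at w = -7.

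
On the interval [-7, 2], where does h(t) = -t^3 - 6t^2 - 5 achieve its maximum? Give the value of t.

The derivative is -3t^2 - 12t, which vanishes at t = -4 and t = 0.
Candidates: h(-7) = 44, h(-4) = -37, h(0) = -5, h(2) = -37.
The maximum over the interval is 44, attained at t = -7.

-7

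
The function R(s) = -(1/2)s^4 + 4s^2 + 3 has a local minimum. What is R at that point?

3

R'(s) = -2s^3 + 8s = 0 at s = -2, 0, 2.
Second-derivative test with R''(s) = -6s^2 + 8: R''(-2) = -16 < 0 ⇒ local maximum; R''(0) = 8 > 0 ⇒ local minimum; R''(2) = -16 < 0 ⇒ local maximum.
The local minimum is R(0) = 3.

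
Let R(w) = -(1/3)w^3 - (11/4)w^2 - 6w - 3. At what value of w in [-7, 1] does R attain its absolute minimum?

Differentiating, R'(w) = -w^2 - (11/2)w - 6; which vanishes at w = -4 and w = -3/2.
Evaluating at the critical points and endpoints: R(-7) = 223/12, R(-4) = -5/3, R(-3/2) = 15/16, R(1) = -145/12.
So the minimum is R(1) = -145/12.

1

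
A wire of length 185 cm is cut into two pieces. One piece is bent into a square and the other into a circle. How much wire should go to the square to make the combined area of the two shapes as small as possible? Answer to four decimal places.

Let x be the length used for the square. Square side x/4; circle radius (185−x)/(2π).
A(x) = (x/4)² + π·((185−x)/(2π))² = x²/16 + (185−x)²/(4π) for 0 ≤ x ≤ 185. A'(x) = x/8 − (185−x)/(2π) = 0 gives x = 4·185/(π+4) ≈ 103.6183.
A'' = 1/8 + 1/(2π) > 0, so this gives the minimum combined area; x ≈ 103.6183 cm to the square.

103.6183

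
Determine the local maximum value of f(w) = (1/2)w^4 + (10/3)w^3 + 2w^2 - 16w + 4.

76/3

f'(w) = 2w^3 + 10w^2 + 4w - 16. Setting f'(w) = 0 gives w ∈ {-4, -2, 1}.
Since f''(w) = 6w^2 + 20w + 4, we get f''(-4) = 20 > 0 ⇒ local minimum; f''(-2) = -12 < 0 ⇒ local maximum; f''(1) = 30 > 0 ⇒ local minimum.
The local maximum is f(-2) = 76/3.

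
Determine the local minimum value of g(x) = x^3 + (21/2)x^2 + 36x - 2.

-85/2

g'(x) = 3x^2 + 21x + 36. Setting g'(x) = 0 gives x ∈ {-4, -3}.
Second-derivative test with g''(x) = 6x + 21: g''(-4) = -3 < 0 ⇒ local maximum; g''(-3) = 3 > 0 ⇒ local minimum.
The local minimum is g(-3) = -85/2.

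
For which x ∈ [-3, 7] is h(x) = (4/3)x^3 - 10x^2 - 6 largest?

0

The derivative is 4x^2 - 20x, which vanishes at x = 0 and x = 5.
Candidates: h(-3) = -132; h(0) = -6; h(5) = -268/3; h(7) = -116/3.
So the maximum is h(0) = -6.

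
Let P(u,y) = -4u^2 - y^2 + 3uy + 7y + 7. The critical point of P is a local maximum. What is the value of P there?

∂P/∂u = -8u + 3y = 0 and ∂P/∂y = 3u - 2y + 7 = 0, so (u, y) = (3, 8).
The Hessian has P_{uu} = -8, P_{yy} = -2, P_{uy} = 3, giving D = 7 > 0 with P_{uu} < 0, so the point is a local maximum.
P(3, 8) = 35.

35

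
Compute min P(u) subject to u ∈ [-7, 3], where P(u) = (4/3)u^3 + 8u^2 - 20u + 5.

P'(u) = 4u^2 + 16u - 20, which vanishes at u = -5 and u = 1.
Evaluating at the critical points and endpoints: P(-7) = 239/3,  P(-5) = 415/3,  P(1) = -17/3,  P(3) = 53.
So the minimum is P(1) = -17/3.

-17/3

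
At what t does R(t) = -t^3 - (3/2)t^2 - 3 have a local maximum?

0

R'(t) = -3t^2 - 3t = 0 at t = -1, 0.
Since R''(t) = -6t - 3, we get R''(-1) = 3 > 0 ⇒ local minimum; R''(0) = -3 < 0 ⇒ local maximum.
So the local maximum value is R(0) = -3.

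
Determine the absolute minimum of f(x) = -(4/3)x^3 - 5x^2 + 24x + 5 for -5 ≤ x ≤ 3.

The derivative is -4x^2 - 10x + 24, which vanishes at x = -4 and x = 3/2.
Evaluating at the critical points and endpoints: f(-5) = -220/3,  f(-4) = -257/3,  f(3/2) = 101/4,  f(3) = -4.
So the minimum is f(-4) = -257/3.

-257/3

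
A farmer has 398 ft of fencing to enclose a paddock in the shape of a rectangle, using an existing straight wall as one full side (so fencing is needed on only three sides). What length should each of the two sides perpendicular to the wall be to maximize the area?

199/2

Let the sides perpendicular to the wall have length x and the parallel side y, so 2x + y = 398 and the area is A = xy = x(398 − 2x).
A'(x) = 398 − 4x = 0 gives x = 199/2, and A''(x) = −4 < 0 confirms a maximum.
Then y = 398 − 2·199/2 = 199 and A = 39601/2.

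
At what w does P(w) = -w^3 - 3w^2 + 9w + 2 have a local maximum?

Critical points: P'(w) = -3w^2 - 6w + 9 vanishes at w = -3, 1.
P''(w) = -6w - 6. P''(-3) = 12 > 0 ⇒ local minimum; P''(1) = -12 < 0 ⇒ local maximum.
So the local maximum value is P(1) = 7.

1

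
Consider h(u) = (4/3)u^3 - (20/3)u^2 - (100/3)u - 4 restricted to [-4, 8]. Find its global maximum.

2176/81

h'(u) = 4u^2 - (40/3)u - 100/3, which vanishes at u = -5/3 and u = 5.
Evaluating at the critical points and endpoints: h(-4) = -188/3, h(-5/3) = 2176/81, h(5) = -512/3, h(8) = -44/3.
So the maximum is h(-5/3) = 2176/81.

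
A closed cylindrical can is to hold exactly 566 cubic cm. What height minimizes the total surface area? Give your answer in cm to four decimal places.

With radius r and height h, πr²h = 566 so h = 566/(πr²), and S(r) = 2πr² + 2πrh = 2πr² + 2·566/r.
S'(r) = 4πr − 2·566/r² = 0 ⇒ r³ = 566/(2π), so r ≈ 4.4828 and h = 2r ≈ 8.9655.
S''(r) = 4π + 4·566/r³ > 0, so this is the minimum; S ≈ 378.7845.

8.9655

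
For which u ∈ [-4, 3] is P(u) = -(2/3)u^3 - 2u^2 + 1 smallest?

Differentiating, P'(u) = -2u^2 - 4u; which vanishes at u = -2 and u = 0.
Evaluating at the critical points and endpoints: P(-4) = 35/3,  P(-2) = -5/3,  P(0) = 1,  P(3) = -35.
So the minimum is P(3) = -35.

3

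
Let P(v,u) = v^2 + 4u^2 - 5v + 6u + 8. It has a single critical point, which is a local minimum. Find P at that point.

∂P/∂v = 2v - 5 = 0 and ∂P/∂u = 8u + 6 = 0, so (v, u) = (5/2, -3/4).
The Hessian has P_{vv} = 2, P_{uu} = 8, P_{vu} = 0, giving D = 16 > 0 with P_{vv} > 0, so the point is a local minimum.
P(5/2, -3/4) = -1/2.

-1/2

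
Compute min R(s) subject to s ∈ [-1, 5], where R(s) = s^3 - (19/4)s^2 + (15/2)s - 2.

-61/4

The derivative is 3s^2 - (19/2)s + 15/2, which vanishes at s = 3/2 and s = 5/3.
Candidates: R(-1) = -61/4, R(3/2) = 31/16, R(5/3) = 209/108, R(5) = 167/4.
So the minimum is R(-1) = -61/4.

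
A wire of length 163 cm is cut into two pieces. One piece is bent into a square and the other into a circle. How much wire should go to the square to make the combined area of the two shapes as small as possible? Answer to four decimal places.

Let x be the length used for the square. Square side x/4; circle radius (163−x)/(2π).
A(x) = (x/4)² + π·((163−x)/(2π))² = x²/16 + (163−x)²/(4π) for 0 ≤ x ≤ 163. A'(x) = x/8 − (163−x)/(2π) = 0 gives x = 4·163/(π+4) ≈ 91.2962.
A'' = 1/8 + 1/(2π) > 0, so this gives the minimum combined area; x ≈ 91.2962 cm to the square.

91.2962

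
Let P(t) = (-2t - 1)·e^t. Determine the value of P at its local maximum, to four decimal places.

0.4463

Differentiating with the product rule gives P'(t) = (-2t - 3)·e^t. Since e^t > 0, the only critical point is t = -3/2.
P''(-3/2) has the same sign as -2 < 0, so this is a local maximum.
P(-3/2) = (2)·e^(-3/2) ≈ 0.4463.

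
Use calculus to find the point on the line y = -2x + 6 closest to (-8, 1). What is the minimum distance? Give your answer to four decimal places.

Minimize D(x)^2 = (x + 8)^2 + (-2x + 5)^2.
d/dx[D^2] = 2(x + 8) + 2·(-2)·(-2x + 5) = 0 ⇒ x = 2/5.
Then y = 26/5 and the distance is √(441/5) ≈ 9.3915.

9.3915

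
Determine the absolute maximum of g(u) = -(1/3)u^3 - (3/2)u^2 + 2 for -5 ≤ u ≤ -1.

37/6

Differentiating, g'(u) = -u^2 - 3u; whose only zero in [-5, -1] is u = -3.
Evaluating at the critical points and endpoints: g(-5) = 37/6, g(-3) = -5/2, g(-1) = 5/6.
Hence the absolute maximum is 37/6 at u = -5.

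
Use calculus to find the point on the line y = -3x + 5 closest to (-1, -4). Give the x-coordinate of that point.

13/5

Minimize D(x)^2 = (x + 1)^2 + (-3x + 9)^2.
d/dx[D^2] = 2(x + 1) + 2·(-3)·(-3x + 9) = 0 ⇒ x = 13/5.
Then y = -14/5 and the distance is √(72/5) ≈ 3.7947.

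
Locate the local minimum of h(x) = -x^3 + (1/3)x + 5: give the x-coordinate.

Critical points: h'(x) = -3x^2 + 1/3 vanishes at x = -1/3, 1/3.
Second-derivative test with h''(x) = -6x: h''(-1/3) = 2 > 0 ⇒ local minimum; h''(1/3) = -2 < 0 ⇒ local maximum.
Thus h has its local minimum at x = -1/3, with value 133/27.

-1/3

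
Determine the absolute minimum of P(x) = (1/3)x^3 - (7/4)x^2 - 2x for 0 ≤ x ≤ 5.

-44/3

The derivative is x^2 - (7/2)x - 2, whose only zero in [0, 5] is x = 4.
Candidates: P(0) = 0; P(4) = -44/3; P(5) = -145/12.
Hence the absolute minimum is -44/3 at x = 4.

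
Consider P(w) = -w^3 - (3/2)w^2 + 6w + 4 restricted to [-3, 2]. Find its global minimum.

-6

Differentiating, P'(w) = -3w^2 - 3w + 6; which vanishes at w = -2 and w = 1.
Candidates: P(-3) = -1/2,  P(-2) = -6,  P(1) = 15/2,  P(2) = 2.
The minimum over the interval is -6, attained at w = -2.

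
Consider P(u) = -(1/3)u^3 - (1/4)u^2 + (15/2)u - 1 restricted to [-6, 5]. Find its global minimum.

-67/4

P'(u) = -u^2 - (1/2)u + 15/2, which vanishes at u = -3 and u = 5/2.
Evaluating at the critical points and endpoints: P(-6) = 17,  P(-3) = -67/4,  P(5/2) = 527/48,  P(5) = -137/12.
The minimum over the interval is -67/4, attained at u = -3.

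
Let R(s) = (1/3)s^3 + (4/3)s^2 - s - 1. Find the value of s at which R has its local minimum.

R'(s) = s^2 + (8/3)s - 1. Setting R'(s) = 0 gives s ∈ {-3, 1/3}.
Since R''(s) = 2s + 8/3, we get R''(-3) = -10/3 < 0 ⇒ local maximum; R''(1/3) = 10/3 > 0 ⇒ local minimum.
So the local minimum value is R(1/3) = -95/81.

1/3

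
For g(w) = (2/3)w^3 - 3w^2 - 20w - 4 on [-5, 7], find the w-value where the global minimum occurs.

The derivative is 2w^2 - 6w - 20, which vanishes at w = -2 and w = 5.
Compare values at every candidate in [-5, 7]: g(-5) = -187/3,  g(-2) = 56/3,  g(5) = -287/3,  g(7) = -187/3.
Hence the absolute minimum is -287/3 at w = 5.

5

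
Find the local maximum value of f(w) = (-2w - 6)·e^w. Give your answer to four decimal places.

0.0366

By the product rule, f'(w) = (-2w - 8)·e^w. Since e^w > 0, the only critical point is w = -4.
f''(-4) has the same sign as -2 < 0, so this is a local maximum.
f(-4) = (2)·e^(-4) ≈ 0.0366.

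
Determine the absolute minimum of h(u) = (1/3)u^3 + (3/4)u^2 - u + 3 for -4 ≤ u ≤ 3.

-7/3

h'(u) = u^2 + (3/2)u - 1, which vanishes at u = -2 and u = 1/2.
Candidates: h(-4) = -7/3; h(-2) = 16/3; h(1/2) = 131/48; h(3) = 63/4.
Hence the absolute minimum is -7/3 at u = -4.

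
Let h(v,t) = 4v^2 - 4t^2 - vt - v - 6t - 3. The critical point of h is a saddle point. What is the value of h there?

-49/65

∂h/∂v = 8v - t - 1 = 0 and ∂h/∂t = -v - 8t - 6 = 0, so (v, t) = (2/65, -49/65).
The Hessian has h_{vv} = 8, h_{tt} = -8, h_{vt} = -1, giving D = -65 < 0, so the point is a saddle point.
h(2/65, -49/65) = -49/65.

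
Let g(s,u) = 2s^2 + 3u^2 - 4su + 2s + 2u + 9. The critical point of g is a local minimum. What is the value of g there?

∂g/∂s = 4s - 4u + 2 = 0 and ∂g/∂u = -4s + 6u + 2 = 0, so (s, u) = (-5/2, -2).
The Hessian has g_{ss} = 4, g_{uu} = 6, g_{su} = -4, giving D = 8 > 0 with g_{ss} > 0, so the point is a local minimum.
g(-5/2, -2) = 9/2.

9/2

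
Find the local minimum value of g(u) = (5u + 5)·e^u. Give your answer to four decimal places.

g'(u) = 5·e^u + (5u + 5)·1·e^u = (5u + 10)·e^u. Since e^u > 0, the only critical point is u = -2.
g''(-2) has the same sign as 5 > 0, so this is a local minimum.
g(-2) = (-5)·e^(-2) ≈ -0.6767.

-0.6767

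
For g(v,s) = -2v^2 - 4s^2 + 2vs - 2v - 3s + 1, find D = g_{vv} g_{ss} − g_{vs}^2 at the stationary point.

∂g/∂v = -4v + 2s - 2 = 0 and ∂g/∂s = 2v - 8s - 3 = 0, so (v, s) = (-11/14, -4/7).
The Hessian has g_{vv} = -4, g_{ss} = -8, g_{vs} = 2, giving D = 28 > 0 with g_{vv} < 0, so the point is a local maximum.
D = (-4)·(-8) − (2)^2 = 28.

28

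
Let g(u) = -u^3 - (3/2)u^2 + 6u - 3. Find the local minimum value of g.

-13

g'(u) = -3u^2 - 3u + 6. Setting g'(u) = 0 gives u ∈ {-2, 1}.
Since g''(u) = -6u - 3, we get g''(-2) = 9 > 0 ⇒ local minimum; g''(1) = -9 < 0 ⇒ local maximum.
Thus g has its local minimum at u = -2, with value -13.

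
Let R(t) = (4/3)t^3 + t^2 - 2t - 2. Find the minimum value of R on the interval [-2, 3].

R'(t) = 4t^2 + 2t - 2, which vanishes at t = -1 and t = 1/2.
Compare values at every candidate in [-2, 3]: R(-2) = -14/3,  R(-1) = -1/3,  R(1/2) = -31/12,  R(3) = 37.
Hence the absolute minimum is -14/3 at t = -2.

-14/3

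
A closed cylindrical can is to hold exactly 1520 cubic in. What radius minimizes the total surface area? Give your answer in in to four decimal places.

With radius r and height h, πr²h = 1520 so h = 1520/(πr²), and S(r) = 2πr² + 2πrh = 2πr² + 2·1520/r.
S'(r) = 4πr − 2·1520/r² = 0 ⇒ r³ = 1520/(2π), so r ≈ 6.2310 and h = 2r ≈ 12.4619.
S''(r) = 4π + 4·1520/r³ > 0, so this is the minimum; S ≈ 731.8301.

6.2310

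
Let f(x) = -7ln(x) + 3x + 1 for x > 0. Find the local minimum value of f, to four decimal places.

f'(x) = -7/x + 3 = 0 gives x = 7/3.
f''(x) = 7/x², which is positive for x > 0, so this is a local minimum.
f(7/3) = -7·ln(7/3) + 7 + 1 ≈ 2.0689.

2.0689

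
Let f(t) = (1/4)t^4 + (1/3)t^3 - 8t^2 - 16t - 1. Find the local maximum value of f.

83/12

f'(t) = t^3 + t^2 - 16t - 16 = 0 at t = -4, -1, 4.
Second-derivative test with f''(t) = 3t^2 + 2t - 16: f''(-4) = 24 > 0 ⇒ local minimum; f''(-1) = -15 < 0 ⇒ local maximum; f''(4) = 40 > 0 ⇒ local minimum.
The local maximum is f(-1) = 83/12.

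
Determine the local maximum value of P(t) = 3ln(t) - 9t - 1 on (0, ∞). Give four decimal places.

-7.2958

P'(t) = 3/t − 9 = 0 gives t = 1/3.
P''(t) = -3/t², which is negative for t > 0, so this is a local maximum.
P(1/3) = 3·ln(1/3) - 3 - 1 ≈ -7.2958.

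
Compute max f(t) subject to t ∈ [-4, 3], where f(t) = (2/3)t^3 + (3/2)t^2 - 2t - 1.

The derivative is 2t^2 + 3t - 2, which vanishes at t = -2 and t = 1/2.
Candidates: f(-4) = -35/3, f(-2) = 11/3, f(1/2) = -37/24, f(3) = 49/2.
Hence the absolute maximum is 49/2 at t = 3.

49/2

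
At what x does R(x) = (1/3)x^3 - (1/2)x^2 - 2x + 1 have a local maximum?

-1

R'(x) = x^2 - x - 2 = 0 at x = -1, 2.
Since R''(x) = 2x - 1, we get R''(-1) = -3 < 0 ⇒ local maximum; R''(2) = 3 > 0 ⇒ local minimum.
So the local maximum value is R(-1) = 13/6.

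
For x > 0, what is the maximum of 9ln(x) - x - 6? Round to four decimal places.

4.7750

g'(x) = 9/x − 1 = 0 gives x = 9.
g''(x) = -9/x², which is negative for x > 0, so this is a local maximum.
g(9) = 9·ln(9) - 9 - 6 ≈ 4.7750.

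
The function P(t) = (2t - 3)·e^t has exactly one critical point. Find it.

1/2

P'(t) = 2·e^t + (2t - 3)·1·e^t = (2t - 1)·e^t. Since e^t > 0, the only critical point is t = 1/2.
P''(1/2) has the same sign as 2 > 0, so this is a local minimum.
P(1/2) = (-2)·e^(1/2) ≈ -3.2974.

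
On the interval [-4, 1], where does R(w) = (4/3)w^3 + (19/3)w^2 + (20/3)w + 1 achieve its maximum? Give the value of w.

1

Differentiating, R'(w) = 4w^2 + (38/3)w + 20/3; which vanishes at w = -5/2 and w = -2/3.
Candidates: R(-4) = -29/3,  R(-5/2) = 37/12,  R(-2/3) = -83/81,  R(1) = 46/3.
So the maximum is R(1) = 46/3.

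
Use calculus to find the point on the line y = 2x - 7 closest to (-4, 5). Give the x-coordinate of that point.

4

Minimize D(x)^2 = (x + 4)^2 + (2x - 12)^2.
d/dx[D^2] = 2(x + 4) + 2·2·(2x - 12) = 0 ⇒ x = 4.
Then y = 1 and the distance is √(80) ≈ 8.9443.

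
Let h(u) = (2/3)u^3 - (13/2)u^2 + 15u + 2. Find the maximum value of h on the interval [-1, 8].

142/3

h'(u) = 2u^2 - 13u + 15, which vanishes at u = 3/2 and u = 5.
Compare values at every candidate in [-1, 8]: h(-1) = -121/6,  h(3/2) = 97/8,  h(5) = -13/6,  h(8) = 142/3.
Hence the absolute maximum is 142/3 at u = 8.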